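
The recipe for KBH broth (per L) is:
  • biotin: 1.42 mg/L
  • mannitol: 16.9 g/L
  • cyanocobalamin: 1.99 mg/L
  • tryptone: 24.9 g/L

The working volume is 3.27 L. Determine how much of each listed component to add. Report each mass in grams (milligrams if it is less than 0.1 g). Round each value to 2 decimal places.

Working volume: 3.27 L.
biotin: 1.42 mg/L × 3.27 L = 4.64 mg
mannitol: 16.9 g/L × 3.27 L = 55.26 g
cyanocobalamin: 1.99 mg/L × 3.27 L = 6.51 mg
tryptone: 24.9 g/L × 3.27 L = 81.42 g

biotin 4.64 mg; mannitol 55.26 g; cyanocobalamin 6.51 mg; tryptone 81.42 g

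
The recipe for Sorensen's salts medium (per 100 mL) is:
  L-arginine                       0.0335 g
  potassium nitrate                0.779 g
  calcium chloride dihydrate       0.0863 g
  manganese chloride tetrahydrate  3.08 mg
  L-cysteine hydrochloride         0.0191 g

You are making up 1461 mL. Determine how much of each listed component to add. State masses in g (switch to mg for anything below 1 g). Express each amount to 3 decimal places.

L-arginine 489.435 mg; potassium nitrate 11.381 g; calcium chloride dihydrate 1.261 g; manganese chloride tetrahydrate 44.999 mg; L-cysteine hydrochloride 279.051 mg

Scale factor = 1461 mL / 100 mL = 14.61.
L-arginine: 0.0335 g × (1461 mL / 100 mL) = 0.489435 g = 489.435 mg
potassium nitrate: 0.779 g × (1461 mL / 100 mL) = 11.381 g
calcium chloride dihydrate: 0.0863 g × (1461 mL / 100 mL) = 1.261 g
manganese chloride tetrahydrate: 3.08 mg × (1461 mL / 100 mL) = 44.999 mg
L-cysteine hydrochloride: 0.0191 g × (1461 mL / 100 mL) = 0.279051 g = 279.051 mg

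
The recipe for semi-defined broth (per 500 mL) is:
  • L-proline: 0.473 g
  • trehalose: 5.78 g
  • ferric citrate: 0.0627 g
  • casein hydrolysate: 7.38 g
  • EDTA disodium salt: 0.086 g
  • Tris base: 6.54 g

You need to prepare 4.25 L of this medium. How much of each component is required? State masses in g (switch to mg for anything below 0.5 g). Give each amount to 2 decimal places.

Ratio of target to recipe volume: 4250 / 500 = 8.5.
L-proline: 0.473 g × (4250 mL / 500 mL) = 4.02 g
trehalose: 5.78 g × (4250 mL / 500 mL) = 49.13 g
ferric citrate: 0.0627 g × (4250 mL / 500 mL) = 0.53 g
casein hydrolysate: 7.38 g × (4250 mL / 500 mL) = 62.73 g
EDTA disodium salt: 0.086 g × (4250 mL / 500 mL) = 0.73 g
Tris base: 6.54 g × (4250 mL / 500 mL) = 55.59 g

L-proline 4.02 g; trehalose 49.13 g; ferric citrate 0.53 g; casein hydrolysate 62.73 g; EDTA disodium salt 0.73 g; Tris base 55.59 g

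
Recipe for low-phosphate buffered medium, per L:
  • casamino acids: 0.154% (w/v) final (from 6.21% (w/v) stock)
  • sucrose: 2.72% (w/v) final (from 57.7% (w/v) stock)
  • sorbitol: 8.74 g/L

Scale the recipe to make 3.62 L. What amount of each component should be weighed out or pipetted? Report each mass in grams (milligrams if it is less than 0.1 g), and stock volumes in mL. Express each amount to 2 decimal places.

Working volume: 3.62 L.
casamino acids: V = C2·V2/C1 = 0.154% ÷ 6.21% × 3620 mL = 89.77 mL
sucrose: dilute stock: 2.72% ÷ 57.7% × 3620 mL = 170.65 mL
sorbitol: 8.74 g/L × 3.62 L = 31.64 g

casamino acids 89.77 mL; sucrose 170.65 mL; sorbitol 31.64 g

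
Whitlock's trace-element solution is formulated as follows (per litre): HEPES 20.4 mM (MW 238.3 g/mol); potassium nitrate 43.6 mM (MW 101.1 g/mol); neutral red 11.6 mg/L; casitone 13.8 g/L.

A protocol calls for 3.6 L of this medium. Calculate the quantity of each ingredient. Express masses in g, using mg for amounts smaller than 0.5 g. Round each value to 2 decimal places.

HEPES 17.50 g; potassium nitrate 15.87 g; neutral red 41.76 mg; casitone 49.68 g

Scale factor relative to 1 L: 3.6.
HEPES: 20.4 mmol/L × 238.3 g/mol × 3.6 L ÷ 1000 = 17.50 g
potassium nitrate: 43.6 mmol/L × 101.1 g/mol × 3.6 L ÷ 1000 = 15.87 g
neutral red: 11.6 mg/L × 3.6 L = 41.76 mg
casitone: 13.8 g/L × 3.6 L = 49.68 g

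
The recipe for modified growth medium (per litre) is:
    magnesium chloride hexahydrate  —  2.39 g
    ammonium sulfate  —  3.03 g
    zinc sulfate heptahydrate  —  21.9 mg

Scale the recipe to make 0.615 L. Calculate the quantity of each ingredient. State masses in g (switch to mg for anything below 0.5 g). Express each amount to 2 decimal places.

magnesium chloride hexahydrate 1.47 g; ammonium sulfate 1.86 g; zinc sulfate heptahydrate 13.47 mg

Ratio of target to recipe volume: 615 / 1000 = 0.615.
magnesium chloride hexahydrate: 2.39 g × (615 mL / 1000 mL) = 1.47 g
ammonium sulfate: 3.03 g × (615 mL / 1000 mL) = 1.86 g
zinc sulfate heptahydrate: 21.9 mg × (615 mL / 1000 mL) = 13.47 mg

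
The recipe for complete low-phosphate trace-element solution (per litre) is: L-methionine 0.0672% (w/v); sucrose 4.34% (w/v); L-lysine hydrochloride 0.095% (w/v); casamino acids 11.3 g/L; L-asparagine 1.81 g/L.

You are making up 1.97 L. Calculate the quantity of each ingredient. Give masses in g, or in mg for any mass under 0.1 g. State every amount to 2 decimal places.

Working volume: 1.97 L.
L-methionine: 0.0672% w/v = 0.672 g/L → 0.672 × 1.97 L = 1.32 g
sucrose: 4.34 g per 100 mL × 1970 mL ÷ 100 = 85.50 g
L-lysine hydrochloride: 0.095% w/v = 0.95 g/L → 0.95 × 1.97 L = 1.87 g
casamino acids: 11.3 g/L × 1.97 L = 22.26 g
L-asparagine: 1.81 g/L × 1.97 L = 3.57 g

L-methionine 1.32 g; sucrose 85.50 g; L-lysine hydrochloride 1.87 g; casamino acids 22.26 g; L-asparagine 3.57 g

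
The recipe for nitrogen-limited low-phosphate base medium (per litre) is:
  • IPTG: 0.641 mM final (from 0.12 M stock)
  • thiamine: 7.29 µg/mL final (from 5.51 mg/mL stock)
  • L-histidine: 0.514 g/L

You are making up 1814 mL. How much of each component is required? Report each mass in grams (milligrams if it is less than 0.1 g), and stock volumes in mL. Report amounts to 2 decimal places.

Working volume: 1814 mL = 1.814 L.
IPTG: V = C2·V2/C1 = 0.641 mM × 1814 mL ÷ 120 mM = 9.69 mL
thiamine: V = C2·V2/C1 = 7.29 µg/mL × 1814 mL ÷ 5510 µg/mL = 2.40 mL
L-histidine: 0.514 g/L × 1.814 L = 0.93 g

IPTG 9.69 mL; thiamine 2.40 mL; L-histidine 0.93 g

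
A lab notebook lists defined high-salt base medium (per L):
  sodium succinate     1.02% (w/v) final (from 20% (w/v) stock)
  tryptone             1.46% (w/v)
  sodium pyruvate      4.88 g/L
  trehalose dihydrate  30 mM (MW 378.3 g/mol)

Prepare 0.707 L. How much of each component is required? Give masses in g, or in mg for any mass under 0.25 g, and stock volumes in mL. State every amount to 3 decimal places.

Scale factor relative to 1 L: 0.707.
sodium succinate: dilute stock: 1.02% ÷ 20% × 707 mL = 36.057 mL
tryptone: 1.46 g per 100 mL × 707 mL ÷ 100 = 10.322 g
sodium pyruvate: 4.88 g/L × 0.707 L = 3.450 g
trehalose dihydrate: 30 mmol/L × 378.3 g/mol × 0.707 L ÷ 1000 = 8.024 g

sodium succinate 36.057 mL; tryptone 10.322 g; sodium pyruvate 3.450 g; trehalose dihydrate 8.024 g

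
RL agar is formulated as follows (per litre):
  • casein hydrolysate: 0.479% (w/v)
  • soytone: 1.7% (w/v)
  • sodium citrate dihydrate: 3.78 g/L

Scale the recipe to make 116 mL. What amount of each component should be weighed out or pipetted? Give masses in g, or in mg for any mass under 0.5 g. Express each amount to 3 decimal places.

casein hydrolysate 0.556 g; soytone 1.972 g; sodium citrate dihydrate 438.480 mg

Target volume = 116 mL = 0.116 L.
casein hydrolysate: 0.479 g per 100 mL × 116 mL ÷ 100 = 0.556 g
soytone: 1.7 g per 100 mL × 116 mL ÷ 100 = 1.972 g
sodium citrate dihydrate: 3.78 g/L × 0.116 L = 0.43848 g = 438.480 mg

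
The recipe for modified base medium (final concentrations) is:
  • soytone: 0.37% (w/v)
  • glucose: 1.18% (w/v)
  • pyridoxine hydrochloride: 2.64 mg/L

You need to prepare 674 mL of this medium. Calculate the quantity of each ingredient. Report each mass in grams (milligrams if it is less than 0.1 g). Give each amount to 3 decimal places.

soytone 2.494 g; glucose 7.953 g; pyridoxine hydrochloride 1.779 mg

Target volume = 674 mL = 0.674 L.
soytone: 0.37% w/v = 3.7 g/L → 3.7 × 0.674 L = 2.494 g
glucose: 1.18% w/v = 11.8 g/L → 11.8 × 0.674 L = 7.953 g
pyridoxine hydrochloride: 2.64 mg/L × 0.674 L = 1.779 mg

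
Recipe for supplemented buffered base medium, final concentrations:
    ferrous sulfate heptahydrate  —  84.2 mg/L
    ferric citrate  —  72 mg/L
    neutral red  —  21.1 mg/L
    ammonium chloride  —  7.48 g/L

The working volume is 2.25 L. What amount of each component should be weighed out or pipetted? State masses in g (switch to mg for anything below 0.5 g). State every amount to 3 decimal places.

ferrous sulfate heptahydrate 189.450 mg; ferric citrate 162.000 mg; neutral red 47.475 mg; ammonium chloride 16.830 g

Scale factor relative to 1 L: 2.25.
ferrous sulfate heptahydrate: 84.2 mg/L × 2.25 L = 189.450 mg
ferric citrate: 72 mg/L × 2.25 L = 162.000 mg
neutral red: 21.1 mg/L × 2.25 L = 47.475 mg
ammonium chloride: 7.48 g/L × 2.25 L = 16.830 g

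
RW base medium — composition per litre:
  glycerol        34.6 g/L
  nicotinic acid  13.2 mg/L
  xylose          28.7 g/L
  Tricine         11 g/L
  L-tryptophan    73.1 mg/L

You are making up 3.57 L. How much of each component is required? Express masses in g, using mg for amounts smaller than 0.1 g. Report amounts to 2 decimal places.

glycerol 123.52 g; nicotinic acid 47.12 mg; xylose 102.46 g; Tricine 39.27 g; L-tryptophan 0.26 g

Working volume: 3.57 L.
glycerol: 34.6 g/L × 3.57 L = 123.52 g
nicotinic acid: 13.2 mg/L × 3.57 L = 47.12 mg
xylose: 28.7 g/L × 3.57 L = 102.46 g
Tricine: 11 g/L × 3.57 L = 39.27 g
L-tryptophan: 73.1 mg/L × 3.57 L = 260.967 mg = 0.26 g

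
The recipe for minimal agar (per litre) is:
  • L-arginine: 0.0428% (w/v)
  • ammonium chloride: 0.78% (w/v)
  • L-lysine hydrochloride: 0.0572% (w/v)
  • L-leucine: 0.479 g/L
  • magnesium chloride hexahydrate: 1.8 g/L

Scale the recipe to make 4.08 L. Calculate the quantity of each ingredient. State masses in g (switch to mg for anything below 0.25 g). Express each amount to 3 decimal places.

L-arginine 1.746 g; ammonium chloride 31.824 g; L-lysine hydrochloride 2.334 g; L-leucine 1.954 g; magnesium chloride hexahydrate 7.344 g

Scale factor relative to 1 L: 4.08.
L-arginine: 0.0428% w/v = 0.428 g/L → 0.428 × 4.08 L = 1.746 g
ammonium chloride: 0.78 g per 100 mL × 4080 mL ÷ 100 = 31.824 g
L-lysine hydrochloride: 0.0572 g per 100 mL × 4080 mL ÷ 100 = 2.334 g
L-leucine: 0.479 g/L × 4.08 L = 1.954 g
magnesium chloride hexahydrate: 1.8 g/L × 4.08 L = 7.344 g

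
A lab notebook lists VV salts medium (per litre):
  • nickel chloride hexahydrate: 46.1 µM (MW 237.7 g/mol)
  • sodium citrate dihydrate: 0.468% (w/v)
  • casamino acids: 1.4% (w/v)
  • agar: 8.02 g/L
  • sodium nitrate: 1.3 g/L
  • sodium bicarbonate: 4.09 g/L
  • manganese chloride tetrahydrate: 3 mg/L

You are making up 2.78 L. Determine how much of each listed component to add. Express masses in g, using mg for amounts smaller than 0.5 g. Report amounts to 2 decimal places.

nickel chloride hexahydrate 30.46 mg; sodium citrate dihydrate 13.01 g; casamino acids 38.92 g; agar 22.30 g; sodium nitrate 3.61 g; sodium bicarbonate 11.37 g; manganese chloride tetrahydrate 8.34 mg

Scale factor relative to 1 L: 2.78.
nickel chloride hexahydrate: 46.1 µmol/L × 237.7 g/mol × 2.78 L ÷ 1000 = 30.46 mg
sodium citrate dihydrate: 0.468% w/v = 4.68 g/L → 4.68 × 2.78 L = 13.01 g
casamino acids: 1.4% w/v = 14 g/L → 14 × 2.78 L = 38.92 g
agar: 8.02 g/L × 2.78 L = 22.30 g
sodium nitrate: 1.3 g/L × 2.78 L = 3.61 g
sodium bicarbonate: 4.09 g/L × 2.78 L = 11.37 g
manganese chloride tetrahydrate: 3 mg/L × 2.78 L = 8.34 mg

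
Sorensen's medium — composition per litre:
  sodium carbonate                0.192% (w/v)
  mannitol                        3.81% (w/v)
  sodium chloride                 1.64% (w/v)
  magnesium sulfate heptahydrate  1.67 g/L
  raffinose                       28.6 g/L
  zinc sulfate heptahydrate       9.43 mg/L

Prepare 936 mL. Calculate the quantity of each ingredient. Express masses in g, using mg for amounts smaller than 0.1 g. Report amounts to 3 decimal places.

sodium carbonate 1.797 g; mannitol 35.662 g; sodium chloride 15.350 g; magnesium sulfate heptahydrate 1.563 g; raffinose 26.770 g; zinc sulfate heptahydrate 8.826 mg

Working volume: 936 mL = 0.936 L.
sodium carbonate: 0.192% w/v = 1.92 g/L → 1.92 × 0.936 L = 1.797 g
mannitol: 3.81 g per 100 mL × 936 mL ÷ 100 = 35.662 g
sodium chloride: 1.64 g per 100 mL × 936 mL ÷ 100 = 15.350 g
magnesium sulfate heptahydrate: 1.67 g/L × 0.936 L = 1.563 g
raffinose: 28.6 g/L × 0.936 L = 26.770 g
zinc sulfate heptahydrate: 9.43 mg/L × 0.936 L = 8.826 mg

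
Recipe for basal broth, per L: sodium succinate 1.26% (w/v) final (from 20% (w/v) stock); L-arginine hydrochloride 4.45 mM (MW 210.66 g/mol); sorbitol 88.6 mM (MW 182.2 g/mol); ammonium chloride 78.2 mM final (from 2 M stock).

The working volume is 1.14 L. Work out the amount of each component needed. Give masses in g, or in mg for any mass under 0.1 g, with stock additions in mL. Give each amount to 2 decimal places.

Scale factor relative to 1 L: 1.14.
sodium succinate: C1V1 = C2V2 → 1.26% ÷ 20% × 1140 mL = 71.82 mL
L-arginine hydrochloride: 4.45 mmol/L × 210.66 g/mol × 1.14 L ÷ 1000 = 1.07 g
sorbitol: 88.6 mmol/L × 182.2 g/mol × 1.14 L ÷ 1000 = 18.40 g
ammonium chloride: C1V1 = C2V2 → 78.2 mM × 1140 mL ÷ 2000 mM = 44.57 mL

sodium succinate 71.82 mL; L-arginine hydrochloride 1.07 g; sorbitol 18.40 g; ammonium chloride 44.57 mL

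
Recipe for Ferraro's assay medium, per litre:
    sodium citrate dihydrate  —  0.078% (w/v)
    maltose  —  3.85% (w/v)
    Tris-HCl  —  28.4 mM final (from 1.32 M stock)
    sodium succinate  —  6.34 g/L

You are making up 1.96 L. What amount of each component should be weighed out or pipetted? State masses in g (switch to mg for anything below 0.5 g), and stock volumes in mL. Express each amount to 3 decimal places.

sodium citrate dihydrate 1.529 g; maltose 75.460 g; Tris-HCl 42.170 mL; sodium succinate 12.426 g

Working volume: 1.96 L.
sodium citrate dihydrate: 0.078% w/v = 0.78 g/L → 0.78 × 1.96 L = 1.529 g
maltose: 3.85 g per 100 mL × 1960 mL ÷ 100 = 75.460 g
Tris-HCl: dilute stock: 28.4 mM × 1960 mL ÷ 1320 mM = 42.170 mL
sodium succinate: 6.34 g/L × 1.96 L = 12.426 g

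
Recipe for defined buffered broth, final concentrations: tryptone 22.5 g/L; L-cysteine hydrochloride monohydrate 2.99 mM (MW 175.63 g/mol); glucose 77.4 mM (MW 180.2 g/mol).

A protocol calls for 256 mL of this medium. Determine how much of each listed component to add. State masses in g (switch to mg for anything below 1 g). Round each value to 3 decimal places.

tryptone 5.760 g; L-cysteine hydrochloride monohydrate 134.434 mg; glucose 3.571 g

Working volume: 256 mL = 0.256 L.
tryptone: 22.5 g/L × 0.256 L = 5.760 g
L-cysteine hydrochloride monohydrate: 2.99 mmol/L × 175.63 mg/mmol × 0.256 L = 134.434 mg
glucose: 77.4 mmol/L × 180.2 g/mol × 0.256 L ÷ 1000 = 3.571 g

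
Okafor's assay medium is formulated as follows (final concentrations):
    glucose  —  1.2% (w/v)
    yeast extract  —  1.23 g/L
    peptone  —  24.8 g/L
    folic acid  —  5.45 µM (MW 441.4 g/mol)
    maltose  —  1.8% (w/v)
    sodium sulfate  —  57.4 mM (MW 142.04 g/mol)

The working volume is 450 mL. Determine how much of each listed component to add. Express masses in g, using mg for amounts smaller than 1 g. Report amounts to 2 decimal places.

Scale factor relative to 1 L: 0.45.
glucose: 1.2 g per 100 mL × 450 mL ÷ 100 = 5.40 g
yeast extract: 1.23 g/L × 0.45 L = 0.5535 g = 553.50 mg
peptone: 24.8 g/L × 0.45 L = 11.16 g
folic acid: 5.45 µmol/L × 441.4 g/mol × 0.45 L ÷ 1000 = 1.08 mg
maltose: 1.8 g per 100 mL × 450 mL ÷ 100 = 8.10 g
sodium sulfate: 57.4 mmol/L × 142.04 g/mol × 0.45 L ÷ 1000 = 3.67 g

glucose 5.40 g; yeast extract 553.50 mg; peptone 11.16 g; folic acid 1.08 mg; maltose 8.10 g; sodium sulfate 3.67 g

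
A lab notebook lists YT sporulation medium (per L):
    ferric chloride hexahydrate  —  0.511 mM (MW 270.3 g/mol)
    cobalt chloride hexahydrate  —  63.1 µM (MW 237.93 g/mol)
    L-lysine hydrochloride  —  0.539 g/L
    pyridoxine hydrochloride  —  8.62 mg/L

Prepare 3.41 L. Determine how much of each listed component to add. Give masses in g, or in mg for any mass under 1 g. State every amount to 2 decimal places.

ferric chloride hexahydrate 471.00 mg; cobalt chloride hexahydrate 51.20 mg; L-lysine hydrochloride 1.84 g; pyridoxine hydrochloride 29.39 mg

Scale factor relative to 1 L: 3.41.
ferric chloride hexahydrate: 0.511 mmol/L × 270.3 mg/mmol × 3.41 L = 471.00 mg
cobalt chloride hexahydrate: 63.1 µmol/L × 237.93 g/mol × 3.41 L ÷ 1000 = 51.20 mg
L-lysine hydrochloride: 0.539 g/L × 3.41 L = 1.84 g
pyridoxine hydrochloride: 8.62 mg/L × 3.41 L = 29.39 mg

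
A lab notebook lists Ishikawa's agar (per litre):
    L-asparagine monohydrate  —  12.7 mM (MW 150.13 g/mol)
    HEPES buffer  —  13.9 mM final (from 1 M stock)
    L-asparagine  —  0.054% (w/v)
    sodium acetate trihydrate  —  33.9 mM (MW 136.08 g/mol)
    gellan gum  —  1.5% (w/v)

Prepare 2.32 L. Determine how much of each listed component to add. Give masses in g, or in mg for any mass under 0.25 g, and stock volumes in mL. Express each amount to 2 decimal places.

Working volume: 2.32 L.
L-asparagine monohydrate: 12.7 mmol/L × 150.13 g/mol × 2.32 L ÷ 1000 = 4.42 g
HEPES buffer: V = C2·V2/C1 = 13.9 mM × 2320 mL ÷ 1000 mM = 32.25 mL
L-asparagine: 0.054 g per 100 mL × 2320 mL ÷ 100 = 1.25 g
sodium acetate trihydrate: 33.9 mmol/L × 136.08 g/mol × 2.32 L ÷ 1000 = 10.70 g
gellan gum: 1.5 g per 100 mL × 2320 mL ÷ 100 = 34.80 g

L-asparagine monohydrate 4.42 g; HEPES buffer 32.25 mL; L-asparagine 1.25 g; sodium acetate trihydrate 10.70 g; gellan gum 34.80 g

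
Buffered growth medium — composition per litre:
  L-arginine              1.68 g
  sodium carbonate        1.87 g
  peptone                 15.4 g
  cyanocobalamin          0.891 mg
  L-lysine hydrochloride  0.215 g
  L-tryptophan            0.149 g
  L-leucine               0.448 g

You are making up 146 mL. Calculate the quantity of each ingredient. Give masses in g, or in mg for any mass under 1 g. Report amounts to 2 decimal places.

Ratio of target to recipe volume: 146 / 1000 = 0.146.
L-arginine: 1.68 g × (146 mL / 1000 mL) = 0.24528 g = 245.28 mg
sodium carbonate: 1.87 g × (146 mL / 1000 mL) = 0.27302 g = 273.02 mg
peptone: 15.4 g × (146 mL / 1000 mL) = 2.25 g
cyanocobalamin: 0.891 mg × (146 mL / 1000 mL) = 0.13 mg
L-lysine hydrochloride: 0.215 g × (146 mL / 1000 mL) = 0.03139 g = 31.39 mg
L-tryptophan: 0.149 g × (146 mL / 1000 mL) = 0.021754 g = 21.75 mg
L-leucine: 0.448 g × (146 mL / 1000 mL) = 0.065408 g = 65.41 mg

L-arginine 245.28 mg; sodium carbonate 273.02 mg; peptone 2.25 g; cyanocobalamin 0.13 mg; L-lysine hydrochloride 31.39 mg; L-tryptophan 21.75 mg; L-leucine 65.41 mg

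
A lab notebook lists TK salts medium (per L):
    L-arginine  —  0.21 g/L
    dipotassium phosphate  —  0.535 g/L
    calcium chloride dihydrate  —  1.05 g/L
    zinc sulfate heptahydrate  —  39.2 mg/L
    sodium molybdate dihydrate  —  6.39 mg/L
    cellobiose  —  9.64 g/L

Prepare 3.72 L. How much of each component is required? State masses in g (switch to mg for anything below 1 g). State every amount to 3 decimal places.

L-arginine 781.200 mg; dipotassium phosphate 1.990 g; calcium chloride dihydrate 3.906 g; zinc sulfate heptahydrate 145.824 mg; sodium molybdate dihydrate 23.771 mg; cellobiose 35.861 g

Working volume: 3.72 L.
L-arginine: 0.21 g/L × 3.72 L = 0.7812 g = 781.200 mg
dipotassium phosphate: 0.535 g/L × 3.72 L = 1.990 g
calcium chloride dihydrate: 1.05 g/L × 3.72 L = 3.906 g
zinc sulfate heptahydrate: 39.2 mg/L × 3.72 L = 145.824 mg
sodium molybdate dihydrate: 6.39 mg/L × 3.72 L = 23.771 mg
cellobiose: 9.64 g/L × 3.72 L = 35.861 g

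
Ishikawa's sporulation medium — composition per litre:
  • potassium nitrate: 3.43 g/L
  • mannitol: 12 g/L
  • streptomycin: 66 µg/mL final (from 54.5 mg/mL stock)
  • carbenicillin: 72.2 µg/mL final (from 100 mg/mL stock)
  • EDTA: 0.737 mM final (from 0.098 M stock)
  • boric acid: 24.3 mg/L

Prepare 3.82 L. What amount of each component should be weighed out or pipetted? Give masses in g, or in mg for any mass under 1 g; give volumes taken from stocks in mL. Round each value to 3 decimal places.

Working volume: 3.82 L.
potassium nitrate: 3.43 g/L × 3.82 L = 13.103 g
mannitol: 12 g/L × 3.82 L = 45.840 g
streptomycin: dilute stock: 66 µg/mL × 3820 mL ÷ 54500 µg/mL = 4.626 mL
carbenicillin: dilute stock: 72.2 µg/mL × 3820 mL ÷ 100000 µg/mL = 2.758 mL
EDTA: V = C2·V2/C1 = 0.737 mM × 3820 mL ÷ 98 mM = 28.728 mL
boric acid: 24.3 mg/L × 3.82 L = 92.826 mg

potassium nitrate 13.103 g; mannitol 45.840 g; streptomycin 4.626 mL; carbenicillin 2.758 mL; EDTA 28.728 mL; boric acid 92.826 mg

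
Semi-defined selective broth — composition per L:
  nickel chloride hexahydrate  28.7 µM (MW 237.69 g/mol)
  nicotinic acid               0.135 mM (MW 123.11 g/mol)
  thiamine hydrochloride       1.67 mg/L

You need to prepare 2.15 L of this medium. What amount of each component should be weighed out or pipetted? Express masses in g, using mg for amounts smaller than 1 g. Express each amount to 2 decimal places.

Scale factor relative to 1 L: 2.15.
nickel chloride hexahydrate: 28.7 µmol/L × 237.69 g/mol × 2.15 L ÷ 1000 = 14.67 mg
nicotinic acid: 0.135 mmol/L × 123.11 mg/mmol × 2.15 L = 35.73 mg
thiamine hydrochloride: 1.67 mg/L × 2.15 L = 3.59 mg

nickel chloride hexahydrate 14.67 mg; nicotinic acid 35.73 mg; thiamine hydrochloride 3.59 mg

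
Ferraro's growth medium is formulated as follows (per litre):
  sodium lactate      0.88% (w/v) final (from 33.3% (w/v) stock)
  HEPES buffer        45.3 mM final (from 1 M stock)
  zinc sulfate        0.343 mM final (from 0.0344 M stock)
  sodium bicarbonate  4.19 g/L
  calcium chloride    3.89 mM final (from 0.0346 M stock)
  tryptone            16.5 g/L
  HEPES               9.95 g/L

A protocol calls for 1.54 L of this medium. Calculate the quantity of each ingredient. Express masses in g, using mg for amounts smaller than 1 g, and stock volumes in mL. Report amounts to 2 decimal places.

Working volume: 1.54 L.
sodium lactate: V = C2·V2/C1 = 0.88% ÷ 33.3% × 1540 mL = 40.70 mL
HEPES buffer: C1V1 = C2V2 → 45.3 mM × 1540 mL ÷ 1000 mM = 69.76 mL
zinc sulfate: V = C2·V2/C1 = 0.343 mM × 1540 mL ÷ 34.4 mM = 15.36 mL
sodium bicarbonate: 4.19 g/L × 1.54 L = 6.45 g
calcium chloride: V = C2·V2/C1 = 3.89 mM × 1540 mL ÷ 34.6 mM = 173.14 mL
tryptone: 16.5 g/L × 1.54 L = 25.41 g
HEPES: 9.95 g/L × 1.54 L = 15.32 g

sodium lactate 40.70 mL; HEPES buffer 69.76 mL; zinc sulfate 15.36 mL; sodium bicarbonate 6.45 g; calcium chloride 173.14 mL; tryptone 25.41 g; HEPES 15.32 g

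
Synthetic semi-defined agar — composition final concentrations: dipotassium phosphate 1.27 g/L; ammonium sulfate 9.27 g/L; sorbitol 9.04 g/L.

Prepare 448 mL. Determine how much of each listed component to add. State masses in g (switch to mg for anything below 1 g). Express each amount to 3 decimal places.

Scale factor relative to 1 L: 0.448.
dipotassium phosphate: 1.27 g/L × 0.448 L = 0.56896 g = 568.960 mg
ammonium sulfate: 9.27 g/L × 0.448 L = 4.153 g
sorbitol: 9.04 g/L × 0.448 L = 4.050 g

dipotassium phosphate 568.960 mg; ammonium sulfate 4.153 g; sorbitol 4.050 g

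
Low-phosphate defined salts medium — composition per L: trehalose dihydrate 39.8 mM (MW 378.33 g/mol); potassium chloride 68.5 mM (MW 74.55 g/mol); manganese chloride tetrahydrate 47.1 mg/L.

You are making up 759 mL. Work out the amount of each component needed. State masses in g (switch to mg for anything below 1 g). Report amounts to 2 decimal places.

trehalose dihydrate 11.43 g; potassium chloride 3.88 g; manganese chloride tetrahydrate 35.75 mg

Working volume: 759 mL = 0.759 L.
trehalose dihydrate: 39.8 mmol/L × 378.33 g/mol × 0.759 L ÷ 1000 = 11.43 g
potassium chloride: 68.5 mmol/L × 74.55 g/mol × 0.759 L ÷ 1000 = 3.88 g
manganese chloride tetrahydrate: 47.1 mg/L × 0.759 L = 35.75 mg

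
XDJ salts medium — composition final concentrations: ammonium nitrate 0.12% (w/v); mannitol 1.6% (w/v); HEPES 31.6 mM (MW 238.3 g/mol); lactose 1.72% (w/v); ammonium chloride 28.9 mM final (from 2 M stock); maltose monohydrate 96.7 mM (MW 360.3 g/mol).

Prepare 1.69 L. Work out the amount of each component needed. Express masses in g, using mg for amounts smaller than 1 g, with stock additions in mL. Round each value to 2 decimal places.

Scale factor relative to 1 L: 1.69.
ammonium nitrate: 0.12 g per 100 mL × 1690 mL ÷ 100 = 2.03 g
mannitol: 1.6% w/v = 16 g/L → 16 × 1.69 L = 27.04 g
HEPES: 31.6 mmol/L × 238.3 g/mol × 1.69 L ÷ 1000 = 12.73 g
lactose: 1.72 g per 100 mL × 1690 mL ÷ 100 = 29.07 g
ammonium chloride: dilute stock: 28.9 mM × 1690 mL ÷ 2000 mM = 24.42 mL
maltose monohydrate: 96.7 mmol/L × 360.3 g/mol × 1.69 L ÷ 1000 = 58.88 g

ammonium nitrate 2.03 g; mannitol 27.04 g; HEPES 12.73 g; lactose 29.07 g; ammonium chloride 24.42 mL; maltose monohydrate 58.88 g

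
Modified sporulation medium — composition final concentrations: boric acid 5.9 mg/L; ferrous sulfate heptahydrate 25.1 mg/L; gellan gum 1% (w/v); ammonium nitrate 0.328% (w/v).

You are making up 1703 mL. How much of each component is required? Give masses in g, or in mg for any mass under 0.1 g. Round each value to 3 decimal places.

Scale factor relative to 1 L: 1.703.
boric acid: 5.9 mg/L × 1.703 L = 10.048 mg
ferrous sulfate heptahydrate: 25.1 mg/L × 1.703 L = 42.745 mg
gellan gum: 1 g per 100 mL × 1703 mL ÷ 100 = 17.030 g
ammonium nitrate: 0.328% w/v = 3.28 g/L → 3.28 × 1.703 L = 5.586 g

boric acid 10.048 mg; ferrous sulfate heptahydrate 42.745 mg; gellan gum 17.030 g; ammonium nitrate 5.586 g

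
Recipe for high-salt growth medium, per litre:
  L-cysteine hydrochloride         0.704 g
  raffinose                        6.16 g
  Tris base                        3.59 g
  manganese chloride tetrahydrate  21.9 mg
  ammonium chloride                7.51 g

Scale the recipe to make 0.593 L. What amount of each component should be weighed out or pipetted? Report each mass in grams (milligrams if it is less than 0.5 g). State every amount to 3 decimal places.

Ratio of target to recipe volume: 593 / 1000 = 0.593.
L-cysteine hydrochloride: 0.704 g × (593 mL / 1000 mL) = 0.417472 g = 417.472 mg
raffinose: 6.16 g × (593 mL / 1000 mL) = 3.653 g
Tris base: 3.59 g × (593 mL / 1000 mL) = 2.129 g
manganese chloride tetrahydrate: 21.9 mg × (593 mL / 1000 mL) = 12.987 mg
ammonium chloride: 7.51 g × (593 mL / 1000 mL) = 4.453 g

L-cysteine hydrochloride 417.472 mg; raffinose 3.653 g; Tris base 2.129 g; manganese chloride tetrahydrate 12.987 mg; ammonium chloride 4.453 g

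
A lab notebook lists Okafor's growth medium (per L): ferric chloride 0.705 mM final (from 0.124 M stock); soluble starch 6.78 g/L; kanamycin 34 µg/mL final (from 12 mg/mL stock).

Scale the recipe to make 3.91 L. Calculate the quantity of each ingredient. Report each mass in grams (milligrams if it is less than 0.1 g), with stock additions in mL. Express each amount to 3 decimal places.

Scale factor relative to 1 L: 3.91.
ferric chloride: dilute stock: 0.705 mM × 3910 mL ÷ 124 mM = 22.230 mL
soluble starch: 6.78 g/L × 3.91 L = 26.510 g
kanamycin: V = C2·V2/C1 = 34 µg/mL × 3910 mL ÷ 12000 µg/mL = 11.078 mL

ferric chloride 22.230 mL; soluble starch 26.510 g; kanamycin 11.078 mL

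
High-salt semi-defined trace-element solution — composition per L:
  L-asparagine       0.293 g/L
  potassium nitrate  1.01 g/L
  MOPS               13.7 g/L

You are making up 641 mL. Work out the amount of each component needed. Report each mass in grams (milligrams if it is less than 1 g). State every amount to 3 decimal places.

L-asparagine 187.813 mg; potassium nitrate 647.410 mg; MOPS 8.782 g

Working volume: 641 mL = 0.641 L.
L-asparagine: 0.293 g/L × 0.641 L = 0.187813 g = 187.813 mg
potassium nitrate: 1.01 g/L × 0.641 L = 0.64741 g = 647.410 mg
MOPS: 13.7 g/L × 0.641 L = 8.782 g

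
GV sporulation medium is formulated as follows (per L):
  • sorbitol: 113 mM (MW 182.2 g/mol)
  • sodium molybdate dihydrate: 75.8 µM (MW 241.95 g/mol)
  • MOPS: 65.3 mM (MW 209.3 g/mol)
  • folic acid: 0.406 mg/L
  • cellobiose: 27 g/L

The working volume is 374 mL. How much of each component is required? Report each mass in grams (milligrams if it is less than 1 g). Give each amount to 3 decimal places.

sorbitol 7.700 g; sodium molybdate dihydrate 6.859 mg; MOPS 5.112 g; folic acid 0.152 mg; cellobiose 10.098 g

Target volume = 374 mL = 0.374 L.
sorbitol: 113 mmol/L × 182.2 g/mol × 0.374 L ÷ 1000 = 7.700 g
sodium molybdate dihydrate: 75.8 µmol/L × 241.95 g/mol × 0.374 L ÷ 1000 = 6.859 mg
MOPS: 65.3 mmol/L × 209.3 g/mol × 0.374 L ÷ 1000 = 5.112 g
folic acid: 0.406 mg/L × 0.374 L = 0.152 mg
cellobiose: 27 g/L × 0.374 L = 10.098 g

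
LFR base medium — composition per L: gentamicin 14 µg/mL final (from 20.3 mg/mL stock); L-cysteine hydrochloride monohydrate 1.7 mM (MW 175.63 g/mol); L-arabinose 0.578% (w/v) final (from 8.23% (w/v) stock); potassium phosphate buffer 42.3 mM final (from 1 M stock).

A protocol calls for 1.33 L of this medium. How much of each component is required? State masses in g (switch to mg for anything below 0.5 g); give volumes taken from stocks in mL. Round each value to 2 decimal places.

gentamicin 0.92 mL; L-cysteine hydrochloride monohydrate 397.10 mg; L-arabinose 93.41 mL; potassium phosphate buffer 56.26 mL

Scale factor relative to 1 L: 1.33.
gentamicin: C1V1 = C2V2 → 14 µg/mL × 1330 mL ÷ 20300 µg/mL = 0.92 mL
L-cysteine hydrochloride monohydrate: 1.7 mmol/L × 175.63 mg/mmol × 1.33 L = 397.10 mg
L-arabinose: V = C2·V2/C1 = 0.578% ÷ 8.23% × 1330 mL = 93.41 mL
potassium phosphate buffer: V = C2·V2/C1 = 42.3 mM × 1330 mL ÷ 1000 mM = 56.26 mL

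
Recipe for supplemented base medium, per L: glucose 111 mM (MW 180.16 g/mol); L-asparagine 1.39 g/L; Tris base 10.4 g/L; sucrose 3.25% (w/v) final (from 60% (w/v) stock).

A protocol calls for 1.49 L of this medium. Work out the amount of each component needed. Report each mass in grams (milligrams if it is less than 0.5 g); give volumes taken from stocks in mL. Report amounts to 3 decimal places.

Scale factor relative to 1 L: 1.49.
glucose: 111 mmol/L × 180.16 g/mol × 1.49 L ÷ 1000 = 29.797 g
L-asparagine: 1.39 g/L × 1.49 L = 2.071 g
Tris base: 10.4 g/L × 1.49 L = 15.496 g
sucrose: C1V1 = C2V2 → 3.25% ÷ 60% × 1490 mL = 80.708 mL

glucose 29.797 g; L-asparagine 2.071 g; Tris base 15.496 g; sucrose 80.708 mL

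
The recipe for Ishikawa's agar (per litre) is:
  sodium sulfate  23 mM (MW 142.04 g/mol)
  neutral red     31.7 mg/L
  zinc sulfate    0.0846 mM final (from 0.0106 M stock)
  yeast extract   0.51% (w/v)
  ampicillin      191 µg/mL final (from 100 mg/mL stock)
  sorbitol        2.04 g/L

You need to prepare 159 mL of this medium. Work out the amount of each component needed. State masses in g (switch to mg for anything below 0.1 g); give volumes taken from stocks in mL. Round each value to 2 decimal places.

sodium sulfate 0.52 g; neutral red 5.04 mg; zinc sulfate 1.27 mL; yeast extract 0.81 g; ampicillin 0.30 mL; sorbitol 0.32 g

Working volume: 159 mL = 0.159 L.
sodium sulfate: 23 mmol/L × 142.04 g/mol × 0.159 L ÷ 1000 = 0.52 g
neutral red: 31.7 mg/L × 0.159 L = 5.04 mg
zinc sulfate: dilute stock: 0.0846 mM × 159 mL ÷ 10.6 mM = 1.27 mL
yeast extract: 0.51% w/v = 5.1 g/L → 5.1 × 0.159 L = 0.81 g
ampicillin: V = C2·V2/C1 = 191 µg/mL × 159 mL ÷ 100000 µg/mL = 0.30 mL
sorbitol: 2.04 g/L × 0.159 L = 0.32 g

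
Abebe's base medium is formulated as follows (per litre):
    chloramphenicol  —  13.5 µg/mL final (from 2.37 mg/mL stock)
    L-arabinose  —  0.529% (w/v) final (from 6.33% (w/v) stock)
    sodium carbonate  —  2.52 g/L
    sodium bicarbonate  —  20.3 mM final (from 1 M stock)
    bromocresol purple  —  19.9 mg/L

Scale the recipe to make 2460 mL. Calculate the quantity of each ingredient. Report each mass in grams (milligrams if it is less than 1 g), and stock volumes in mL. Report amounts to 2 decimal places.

Target volume = 2460 mL = 2.46 L.
chloramphenicol: C1V1 = C2V2 → 13.5 µg/mL × 2460 mL ÷ 2370 µg/mL = 14.01 mL
L-arabinose: dilute stock: 0.529% ÷ 6.33% × 2460 mL = 205.58 mL
sodium carbonate: 2.52 g/L × 2.46 L = 6.20 g
sodium bicarbonate: V = C2·V2/C1 = 20.3 mM × 2460 mL ÷ 1000 mM = 49.94 mL
bromocresol purple: 19.9 mg/L × 2.46 L = 48.95 mg

chloramphenicol 14.01 mL; L-arabinose 205.58 mL; sodium carbonate 6.20 g; sodium bicarbonate 49.94 mL; bromocresol purple 48.95 mg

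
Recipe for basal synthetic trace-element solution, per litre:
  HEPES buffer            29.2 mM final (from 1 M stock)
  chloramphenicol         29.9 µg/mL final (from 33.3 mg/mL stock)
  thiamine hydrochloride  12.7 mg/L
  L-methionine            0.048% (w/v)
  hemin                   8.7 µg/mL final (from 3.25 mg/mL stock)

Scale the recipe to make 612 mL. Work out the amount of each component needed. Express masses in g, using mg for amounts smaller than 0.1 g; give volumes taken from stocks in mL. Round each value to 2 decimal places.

HEPES buffer 17.87 mL; chloramphenicol 0.55 mL; thiamine hydrochloride 7.77 mg; L-methionine 0.29 g; hemin 1.64 mL

Working volume: 612 mL = 0.612 L.
HEPES buffer: V = C2·V2/C1 = 29.2 mM × 612 mL ÷ 1000 mM = 17.87 mL
chloramphenicol: dilute stock: 29.9 µg/mL × 612 mL ÷ 33300 µg/mL = 0.55 mL
thiamine hydrochloride: 12.7 mg/L × 0.612 L = 7.77 mg
L-methionine: 0.048 g per 100 mL × 612 mL ÷ 100 = 0.29 g
hemin: V = C2·V2/C1 = 8.7 µg/mL × 612 mL ÷ 3250 µg/mL = 1.64 mL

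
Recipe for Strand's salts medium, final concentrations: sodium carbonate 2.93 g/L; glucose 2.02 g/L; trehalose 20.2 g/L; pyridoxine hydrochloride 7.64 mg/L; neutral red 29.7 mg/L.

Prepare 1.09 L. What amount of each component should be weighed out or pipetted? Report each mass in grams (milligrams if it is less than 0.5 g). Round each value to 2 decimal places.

Scale factor relative to 1 L: 1.09.
sodium carbonate: 2.93 g/L × 1.09 L = 3.19 g
glucose: 2.02 g/L × 1.09 L = 2.20 g
trehalose: 20.2 g/L × 1.09 L = 22.02 g
pyridoxine hydrochloride: 7.64 mg/L × 1.09 L = 8.33 mg
neutral red: 29.7 mg/L × 1.09 L = 32.37 mg

sodium carbonate 3.19 g; glucose 2.20 g; trehalose 22.02 g; pyridoxine hydrochloride 8.33 mg; neutral red 32.37 mg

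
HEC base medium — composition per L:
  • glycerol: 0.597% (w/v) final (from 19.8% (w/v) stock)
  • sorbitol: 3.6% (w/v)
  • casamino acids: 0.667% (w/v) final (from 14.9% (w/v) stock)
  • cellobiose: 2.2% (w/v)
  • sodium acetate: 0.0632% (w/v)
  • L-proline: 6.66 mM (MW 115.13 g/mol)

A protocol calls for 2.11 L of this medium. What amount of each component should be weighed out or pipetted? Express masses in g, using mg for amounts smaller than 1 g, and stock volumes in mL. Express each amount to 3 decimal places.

Working volume: 2.11 L.
glycerol: C1V1 = C2V2 → 0.597% ÷ 19.8% × 2110 mL = 63.620 mL
sorbitol: 3.6% w/v = 36 g/L → 36 × 2.11 L = 75.960 g
casamino acids: C1V1 = C2V2 → 0.667% ÷ 14.9% × 2110 mL = 94.454 mL
cellobiose: 2.2% w/v = 22 g/L → 22 × 2.11 L = 46.420 g
sodium acetate: 0.0632% w/v = 0.632 g/L → 0.632 × 2.11 L = 1.334 g
L-proline: 6.66 mmol/L × 115.13 g/mol × 2.11 L ÷ 1000 = 1.618 g

glycerol 63.620 mL; sorbitol 75.960 g; casamino acids 94.454 mL; cellobiose 46.420 g; sodium acetate 1.334 g; L-proline 1.618 g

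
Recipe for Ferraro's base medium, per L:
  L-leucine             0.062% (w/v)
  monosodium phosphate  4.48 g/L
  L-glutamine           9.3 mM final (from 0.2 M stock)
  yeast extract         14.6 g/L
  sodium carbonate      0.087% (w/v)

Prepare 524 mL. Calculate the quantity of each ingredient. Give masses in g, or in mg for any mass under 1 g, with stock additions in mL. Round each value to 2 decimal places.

Scale factor relative to 1 L: 0.524.
L-leucine: 0.062 g per 100 mL × 524 mL ÷ 100 = 0.32488 g = 324.88 mg
monosodium phosphate: 4.48 g/L × 0.524 L = 2.35 g
L-glutamine: dilute stock: 9.3 mM × 524 mL ÷ 200 mM = 24.37 mL
yeast extract: 14.6 g/L × 0.524 L = 7.65 g
sodium carbonate: 0.087 g per 100 mL × 524 mL ÷ 100 = 0.45588 g = 455.88 mg

L-leucine 324.88 mg; monosodium phosphate 2.35 g; L-glutamine 24.37 mL; yeast extract 7.65 g; sodium carbonate 455.88 mg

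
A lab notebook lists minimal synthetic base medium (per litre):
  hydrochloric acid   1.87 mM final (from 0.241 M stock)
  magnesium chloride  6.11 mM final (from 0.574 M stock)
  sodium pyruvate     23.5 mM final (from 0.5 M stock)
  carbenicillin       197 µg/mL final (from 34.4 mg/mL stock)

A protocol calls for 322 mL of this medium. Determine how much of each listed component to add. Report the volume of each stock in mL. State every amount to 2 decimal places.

hydrochloric acid 2.50 mL; magnesium chloride 3.43 mL; sodium pyruvate 15.13 mL; carbenicillin 1.84 mL

Target volume = 322 mL = 0.322 L.
hydrochloric acid: dilute stock: 1.87 mM × 322 mL ÷ 241 mM = 2.50 mL
magnesium chloride: C1V1 = C2V2 → 6.11 mM × 322 mL ÷ 574 mM = 3.43 mL
sodium pyruvate: C1V1 = C2V2 → 23.5 mM × 322 mL ÷ 500 mM = 15.13 mL
carbenicillin: V = C2·V2/C1 = 197 µg/mL × 322 mL ÷ 34400 µg/mL = 1.84 mL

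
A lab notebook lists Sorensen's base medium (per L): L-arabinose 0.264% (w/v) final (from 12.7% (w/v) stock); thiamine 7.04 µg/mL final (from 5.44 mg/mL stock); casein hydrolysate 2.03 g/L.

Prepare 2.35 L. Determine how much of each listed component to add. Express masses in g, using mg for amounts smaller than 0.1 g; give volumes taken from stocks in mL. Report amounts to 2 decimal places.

Scale factor relative to 1 L: 2.35.
L-arabinose: V = C2·V2/C1 = 0.264% ÷ 12.7% × 2350 mL = 48.85 mL
thiamine: C1V1 = C2V2 → 7.04 µg/mL × 2350 mL ÷ 5440 µg/mL = 3.04 mL
casein hydrolysate: 2.03 g/L × 2.35 L = 4.77 g

L-arabinose 48.85 mL; thiamine 3.04 mL; casein hydrolysate 4.77 g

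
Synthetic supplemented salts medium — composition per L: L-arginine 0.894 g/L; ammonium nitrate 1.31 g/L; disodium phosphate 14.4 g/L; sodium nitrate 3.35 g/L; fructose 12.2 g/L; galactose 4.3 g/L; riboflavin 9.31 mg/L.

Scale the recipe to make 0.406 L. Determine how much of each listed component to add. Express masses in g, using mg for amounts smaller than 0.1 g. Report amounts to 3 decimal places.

L-arginine 0.363 g; ammonium nitrate 0.532 g; disodium phosphate 5.846 g; sodium nitrate 1.360 g; fructose 4.953 g; galactose 1.746 g; riboflavin 3.780 mg

Scale factor relative to 1 L: 0.406.
L-arginine: 0.894 g/L × 0.406 L = 0.363 g
ammonium nitrate: 1.31 g/L × 0.406 L = 0.532 g
disodium phosphate: 14.4 g/L × 0.406 L = 5.846 g
sodium nitrate: 3.35 g/L × 0.406 L = 1.360 g
fructose: 12.2 g/L × 0.406 L = 4.953 g
galactose: 4.3 g/L × 0.406 L = 1.746 g
riboflavin: 9.31 mg/L × 0.406 L = 3.780 mg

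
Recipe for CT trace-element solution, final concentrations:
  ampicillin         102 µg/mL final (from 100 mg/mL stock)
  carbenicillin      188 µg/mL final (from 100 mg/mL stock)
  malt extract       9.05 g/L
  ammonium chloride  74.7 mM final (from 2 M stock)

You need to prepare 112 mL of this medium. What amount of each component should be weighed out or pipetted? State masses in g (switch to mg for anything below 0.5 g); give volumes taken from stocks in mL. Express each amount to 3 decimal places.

Target volume = 112 mL = 0.112 L.
ampicillin: C1V1 = C2V2 → 102 µg/mL × 112 mL ÷ 100000 µg/mL = 0.114 mL
carbenicillin: C1V1 = C2V2 → 188 µg/mL × 112 mL ÷ 100000 µg/mL = 0.211 mL
malt extract: 9.05 g/L × 0.112 L = 1.014 g
ammonium chloride: V = C2·V2/C1 = 74.7 mM × 112 mL ÷ 2000 mM = 4.183 mL

ampicillin 0.114 mL; carbenicillin 0.211 mL; malt extract 1.014 g; ammonium chloride 4.183 mL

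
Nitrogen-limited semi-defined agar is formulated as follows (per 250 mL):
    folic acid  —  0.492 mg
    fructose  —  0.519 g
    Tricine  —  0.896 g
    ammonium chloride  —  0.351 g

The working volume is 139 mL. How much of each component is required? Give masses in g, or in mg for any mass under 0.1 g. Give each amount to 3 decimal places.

Ratio of target to recipe volume: 139 / 250 = 0.556.
folic acid: 0.492 mg × (139 mL / 250 mL) = 0.274 mg
fructose: 0.519 g × (139 mL / 250 mL) = 0.289 g
Tricine: 0.896 g × (139 mL / 250 mL) = 0.498 g
ammonium chloride: 0.351 g × (139 mL / 250 mL) = 0.195 g

folic acid 0.274 mg; fructose 0.289 g; Tricine 0.498 g; ammonium chloride 0.195 g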